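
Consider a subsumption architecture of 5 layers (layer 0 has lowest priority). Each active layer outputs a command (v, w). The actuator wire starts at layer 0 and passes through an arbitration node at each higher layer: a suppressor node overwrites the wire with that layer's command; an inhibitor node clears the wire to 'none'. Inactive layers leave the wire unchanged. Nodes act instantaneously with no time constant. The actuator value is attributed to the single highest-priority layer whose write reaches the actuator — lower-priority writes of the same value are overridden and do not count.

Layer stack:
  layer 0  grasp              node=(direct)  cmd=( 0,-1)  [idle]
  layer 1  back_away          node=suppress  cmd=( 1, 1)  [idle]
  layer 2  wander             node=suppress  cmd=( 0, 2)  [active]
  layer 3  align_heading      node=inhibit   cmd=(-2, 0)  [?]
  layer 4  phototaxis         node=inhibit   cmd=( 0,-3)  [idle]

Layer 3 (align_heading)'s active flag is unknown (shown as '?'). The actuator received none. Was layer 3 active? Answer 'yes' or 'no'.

If layer 3 is active=yes:
  actuator would be none
If layer 3 is active=no:
  actuator would be (0, 2)
Observed none, so layer 3 was active.

yes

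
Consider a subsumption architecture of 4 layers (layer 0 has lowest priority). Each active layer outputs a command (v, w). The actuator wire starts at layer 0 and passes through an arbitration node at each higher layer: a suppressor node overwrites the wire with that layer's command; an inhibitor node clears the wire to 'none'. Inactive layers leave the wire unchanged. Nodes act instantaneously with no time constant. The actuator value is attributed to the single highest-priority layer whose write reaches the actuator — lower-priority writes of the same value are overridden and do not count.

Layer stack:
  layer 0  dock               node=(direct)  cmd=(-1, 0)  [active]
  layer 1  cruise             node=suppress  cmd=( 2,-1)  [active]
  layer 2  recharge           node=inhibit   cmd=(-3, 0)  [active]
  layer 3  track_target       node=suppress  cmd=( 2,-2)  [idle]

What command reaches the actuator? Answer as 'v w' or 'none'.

none

layer 0 (dock) active — direct: (-1, 0)
layer 1 (cruise) active — suppresses: (2, -1)
layer 2 (recharge) active — inhibits: none
layer 3 (track_target) idle — unchanged: none
→ actuator none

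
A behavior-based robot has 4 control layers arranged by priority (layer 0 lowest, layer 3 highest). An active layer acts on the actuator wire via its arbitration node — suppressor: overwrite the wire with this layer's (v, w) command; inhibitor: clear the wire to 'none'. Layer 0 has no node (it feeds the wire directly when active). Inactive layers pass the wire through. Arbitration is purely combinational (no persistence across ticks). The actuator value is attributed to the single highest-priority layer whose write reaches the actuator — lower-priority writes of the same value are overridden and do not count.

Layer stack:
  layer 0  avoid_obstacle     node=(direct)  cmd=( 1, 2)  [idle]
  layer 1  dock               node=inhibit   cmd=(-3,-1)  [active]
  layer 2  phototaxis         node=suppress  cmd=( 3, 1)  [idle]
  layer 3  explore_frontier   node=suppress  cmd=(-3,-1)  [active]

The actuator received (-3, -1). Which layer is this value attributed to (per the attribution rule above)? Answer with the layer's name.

explore_frontier

L0 avoid_obstacle: idle → wire = none
L1 dock: active, inhibitor → wire = none
L2 phototaxis: idle → wire stays none
L3 explore_frontier: active, suppressor → wire = (-3, -1)
actuator = (-3, -1)
last writer: layer 3 = explore_frontier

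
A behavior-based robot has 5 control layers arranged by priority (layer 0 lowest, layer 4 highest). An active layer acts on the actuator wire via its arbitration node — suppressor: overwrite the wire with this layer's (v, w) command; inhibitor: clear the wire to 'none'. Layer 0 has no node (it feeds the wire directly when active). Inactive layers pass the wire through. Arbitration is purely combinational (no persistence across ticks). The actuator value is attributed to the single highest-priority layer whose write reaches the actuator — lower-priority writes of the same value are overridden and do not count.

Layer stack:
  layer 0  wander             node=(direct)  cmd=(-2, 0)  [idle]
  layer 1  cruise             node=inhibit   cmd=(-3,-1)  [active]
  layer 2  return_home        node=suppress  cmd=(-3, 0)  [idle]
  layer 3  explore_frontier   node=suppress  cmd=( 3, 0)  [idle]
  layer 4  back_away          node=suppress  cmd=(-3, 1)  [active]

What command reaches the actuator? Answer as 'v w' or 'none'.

[0] wander off; wire := none
[1] cruise on (inhibit); wire := none
[2] return_home off; pass none
[3] explore_frontier off; pass none
[4] back_away on (suppress); wire := (-3, 1)
output (-3, 1)

-3 1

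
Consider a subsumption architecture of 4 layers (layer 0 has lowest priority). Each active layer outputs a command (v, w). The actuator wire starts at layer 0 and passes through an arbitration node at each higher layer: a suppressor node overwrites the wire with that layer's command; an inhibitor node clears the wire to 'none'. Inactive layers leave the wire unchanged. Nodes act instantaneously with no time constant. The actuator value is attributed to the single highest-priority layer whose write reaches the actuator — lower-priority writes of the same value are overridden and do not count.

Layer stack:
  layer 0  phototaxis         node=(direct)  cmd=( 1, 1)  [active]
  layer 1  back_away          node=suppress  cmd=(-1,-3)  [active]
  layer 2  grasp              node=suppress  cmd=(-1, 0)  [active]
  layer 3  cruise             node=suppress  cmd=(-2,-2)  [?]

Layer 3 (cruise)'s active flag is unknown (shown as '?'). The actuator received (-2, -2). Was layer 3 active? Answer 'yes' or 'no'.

If layer 3 is active=yes:
  actuator would be (-2, -2)
If layer 3 is active=no:
  actuator would be (-1, 0)
Observed (-2, -2), so layer 3 was active.

yes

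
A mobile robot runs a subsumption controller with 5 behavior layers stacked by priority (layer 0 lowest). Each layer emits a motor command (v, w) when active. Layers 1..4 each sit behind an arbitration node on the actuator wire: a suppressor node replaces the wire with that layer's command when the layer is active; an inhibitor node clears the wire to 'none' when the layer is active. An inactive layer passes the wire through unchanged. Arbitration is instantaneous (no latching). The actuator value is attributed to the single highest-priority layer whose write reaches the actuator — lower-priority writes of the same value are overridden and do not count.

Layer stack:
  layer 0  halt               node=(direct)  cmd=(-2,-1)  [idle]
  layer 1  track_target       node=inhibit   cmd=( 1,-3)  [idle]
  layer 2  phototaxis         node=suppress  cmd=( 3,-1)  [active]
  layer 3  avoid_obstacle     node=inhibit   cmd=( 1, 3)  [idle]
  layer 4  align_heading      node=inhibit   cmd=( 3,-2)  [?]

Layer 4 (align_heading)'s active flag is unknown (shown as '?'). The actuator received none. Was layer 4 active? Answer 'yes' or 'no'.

If layer 4 is active=yes:
  actuator would be none
If layer 4 is active=no:
  actuator would be (3, -1)
Observed none, so layer 4 was active.

yes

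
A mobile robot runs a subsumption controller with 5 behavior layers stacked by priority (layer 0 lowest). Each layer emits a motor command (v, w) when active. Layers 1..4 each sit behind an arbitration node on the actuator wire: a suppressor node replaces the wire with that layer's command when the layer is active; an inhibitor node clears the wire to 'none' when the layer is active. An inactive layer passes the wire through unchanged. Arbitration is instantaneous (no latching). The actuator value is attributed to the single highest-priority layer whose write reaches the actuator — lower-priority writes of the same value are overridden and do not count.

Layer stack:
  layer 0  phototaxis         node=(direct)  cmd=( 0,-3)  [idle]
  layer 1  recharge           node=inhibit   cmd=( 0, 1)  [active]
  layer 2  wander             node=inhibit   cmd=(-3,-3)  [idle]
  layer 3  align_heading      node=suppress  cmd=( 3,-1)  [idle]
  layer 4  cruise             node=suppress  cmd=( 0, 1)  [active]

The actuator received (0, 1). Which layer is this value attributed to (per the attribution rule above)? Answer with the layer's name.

L0 phototaxis: idle → wire = none
L1 recharge: active, inhibitor → wire = none
L2 wander: idle → wire stays none
L3 align_heading: idle → wire stays none
L4 cruise: active, suppressor → wire = (0, 1)
actuator = (0, 1)
last writer: layer 4 = cruise

cruise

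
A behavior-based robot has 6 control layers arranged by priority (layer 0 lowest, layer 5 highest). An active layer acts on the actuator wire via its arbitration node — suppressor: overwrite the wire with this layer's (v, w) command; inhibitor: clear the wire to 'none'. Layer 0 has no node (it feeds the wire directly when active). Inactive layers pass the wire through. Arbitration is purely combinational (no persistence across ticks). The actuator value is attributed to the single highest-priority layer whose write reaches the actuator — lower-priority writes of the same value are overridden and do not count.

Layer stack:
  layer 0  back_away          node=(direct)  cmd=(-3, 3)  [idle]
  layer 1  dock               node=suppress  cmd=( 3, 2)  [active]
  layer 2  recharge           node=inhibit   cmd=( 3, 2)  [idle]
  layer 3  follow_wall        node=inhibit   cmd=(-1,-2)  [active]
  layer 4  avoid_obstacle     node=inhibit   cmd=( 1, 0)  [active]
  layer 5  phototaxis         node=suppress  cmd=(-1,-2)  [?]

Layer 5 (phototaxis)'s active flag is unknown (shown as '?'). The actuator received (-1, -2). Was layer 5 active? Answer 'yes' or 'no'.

If layer 5 is active=yes:
  actuator would be (-1, -2)
If layer 5 is active=no:
  actuator would be none
Observed (-1, -2), so layer 5 was active.

yes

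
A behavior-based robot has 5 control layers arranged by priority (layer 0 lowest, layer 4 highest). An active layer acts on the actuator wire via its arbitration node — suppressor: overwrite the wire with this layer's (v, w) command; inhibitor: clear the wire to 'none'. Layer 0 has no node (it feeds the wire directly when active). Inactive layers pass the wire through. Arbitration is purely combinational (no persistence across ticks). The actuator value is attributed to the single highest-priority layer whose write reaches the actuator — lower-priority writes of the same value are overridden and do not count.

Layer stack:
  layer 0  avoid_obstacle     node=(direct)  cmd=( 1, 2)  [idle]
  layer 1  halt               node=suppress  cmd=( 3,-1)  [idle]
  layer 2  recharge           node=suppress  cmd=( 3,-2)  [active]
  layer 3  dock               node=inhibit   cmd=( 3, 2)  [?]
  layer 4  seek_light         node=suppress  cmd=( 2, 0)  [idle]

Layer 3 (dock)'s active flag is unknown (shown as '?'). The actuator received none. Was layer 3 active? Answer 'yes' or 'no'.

yes

If layer 3 is active=yes:
  actuator would be none
If layer 3 is active=no:
  actuator would be (3, -2)
Observed none, so layer 3 was active.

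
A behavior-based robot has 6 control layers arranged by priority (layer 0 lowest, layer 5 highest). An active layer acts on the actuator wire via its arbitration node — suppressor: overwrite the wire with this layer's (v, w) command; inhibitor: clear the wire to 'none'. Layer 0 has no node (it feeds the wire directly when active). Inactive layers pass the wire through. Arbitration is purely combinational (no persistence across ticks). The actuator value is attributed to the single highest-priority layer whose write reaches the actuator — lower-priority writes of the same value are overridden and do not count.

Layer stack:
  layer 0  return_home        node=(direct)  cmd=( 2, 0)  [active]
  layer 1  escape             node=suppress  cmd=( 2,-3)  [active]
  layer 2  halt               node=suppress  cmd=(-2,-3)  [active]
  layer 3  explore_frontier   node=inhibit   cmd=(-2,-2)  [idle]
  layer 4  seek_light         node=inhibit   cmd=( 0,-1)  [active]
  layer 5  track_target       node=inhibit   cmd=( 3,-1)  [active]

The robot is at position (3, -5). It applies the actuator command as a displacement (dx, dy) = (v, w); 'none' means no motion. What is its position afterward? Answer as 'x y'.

3 -5

[0] return_home on; wire := (2, 0)
[1] escape on (suppress); wire := (2, -3)
[2] halt on (suppress); wire := (-2, -3)
[3] explore_frontier off; pass (-2, -3)
[4] seek_light on (inhibit); wire := none
[5] track_target on (inhibit); wire := none
output none
position: (3, -5) + none = (3, -5)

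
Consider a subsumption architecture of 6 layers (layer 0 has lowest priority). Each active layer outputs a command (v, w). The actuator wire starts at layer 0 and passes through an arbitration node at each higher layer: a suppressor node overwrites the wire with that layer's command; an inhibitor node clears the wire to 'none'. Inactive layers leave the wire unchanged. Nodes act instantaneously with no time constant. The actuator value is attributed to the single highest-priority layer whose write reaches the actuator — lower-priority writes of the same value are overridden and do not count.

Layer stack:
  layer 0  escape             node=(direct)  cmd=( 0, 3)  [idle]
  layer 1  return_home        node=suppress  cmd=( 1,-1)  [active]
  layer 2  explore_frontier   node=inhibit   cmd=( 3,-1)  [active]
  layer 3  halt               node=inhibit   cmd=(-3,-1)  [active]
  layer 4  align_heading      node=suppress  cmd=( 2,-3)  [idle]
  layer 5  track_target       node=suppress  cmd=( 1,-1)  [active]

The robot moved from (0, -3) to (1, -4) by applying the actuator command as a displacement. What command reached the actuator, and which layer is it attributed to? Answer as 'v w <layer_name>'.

displacement = (1, -4) − (0, -3) = (1, -1)
[0] escape off; wire := none
[1] return_home on (suppress); wire := (1, -1)
[2] explore_frontier on (inhibit); wire := none
[3] halt on (inhibit); wire := none
[4] align_heading off; pass none
[5] track_target on (suppress); wire := (1, -1)
output (1, -1) — from layer 5 (track_target)

1 -1 track_target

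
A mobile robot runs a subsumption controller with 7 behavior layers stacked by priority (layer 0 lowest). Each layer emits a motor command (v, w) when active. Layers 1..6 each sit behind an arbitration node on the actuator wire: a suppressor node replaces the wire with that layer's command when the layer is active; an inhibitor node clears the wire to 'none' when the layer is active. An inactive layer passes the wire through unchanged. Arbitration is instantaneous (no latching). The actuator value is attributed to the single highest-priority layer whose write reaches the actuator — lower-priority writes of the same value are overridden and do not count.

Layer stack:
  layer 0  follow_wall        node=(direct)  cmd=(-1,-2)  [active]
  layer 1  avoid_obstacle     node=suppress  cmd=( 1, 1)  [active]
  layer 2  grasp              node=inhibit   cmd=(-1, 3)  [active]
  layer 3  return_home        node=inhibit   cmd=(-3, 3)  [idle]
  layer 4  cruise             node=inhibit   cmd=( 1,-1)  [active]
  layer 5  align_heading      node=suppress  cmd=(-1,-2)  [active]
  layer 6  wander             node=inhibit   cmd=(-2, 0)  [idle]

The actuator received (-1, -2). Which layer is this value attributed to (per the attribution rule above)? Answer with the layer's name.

layer 0 (follow_wall) active — direct: (-1, -2)
layer 1 (avoid_obstacle) active — suppresses: (1, 1)
layer 2 (grasp) active — inhibits: none
layer 3 (return_home) idle — unchanged: none
layer 4 (cruise) active — inhibits: none
layer 5 (align_heading) active — suppresses: (-1, -2)
layer 6 (wander) idle — unchanged: (-1, -2)
→ actuator (-1, -2)
last writer: layer 5 = align_heading

align_heading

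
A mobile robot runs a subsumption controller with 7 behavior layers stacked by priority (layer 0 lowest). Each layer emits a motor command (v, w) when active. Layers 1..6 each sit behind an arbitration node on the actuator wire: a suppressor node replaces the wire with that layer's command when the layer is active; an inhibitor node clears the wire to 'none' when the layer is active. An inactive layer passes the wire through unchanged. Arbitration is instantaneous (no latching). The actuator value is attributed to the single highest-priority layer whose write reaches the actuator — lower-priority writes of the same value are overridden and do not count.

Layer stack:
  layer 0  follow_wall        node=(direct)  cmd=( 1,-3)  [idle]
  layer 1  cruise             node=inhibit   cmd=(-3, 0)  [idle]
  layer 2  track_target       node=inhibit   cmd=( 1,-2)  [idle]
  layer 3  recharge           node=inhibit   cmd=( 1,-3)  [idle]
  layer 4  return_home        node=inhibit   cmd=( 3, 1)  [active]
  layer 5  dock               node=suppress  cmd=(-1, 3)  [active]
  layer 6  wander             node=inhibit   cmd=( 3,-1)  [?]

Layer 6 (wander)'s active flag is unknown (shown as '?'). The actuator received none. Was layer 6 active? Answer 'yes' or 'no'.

If layer 6 is active=yes:
  actuator would be none
If layer 6 is active=no:
  actuator would be (-1, 3)
Observed none, so layer 6 was active.

yes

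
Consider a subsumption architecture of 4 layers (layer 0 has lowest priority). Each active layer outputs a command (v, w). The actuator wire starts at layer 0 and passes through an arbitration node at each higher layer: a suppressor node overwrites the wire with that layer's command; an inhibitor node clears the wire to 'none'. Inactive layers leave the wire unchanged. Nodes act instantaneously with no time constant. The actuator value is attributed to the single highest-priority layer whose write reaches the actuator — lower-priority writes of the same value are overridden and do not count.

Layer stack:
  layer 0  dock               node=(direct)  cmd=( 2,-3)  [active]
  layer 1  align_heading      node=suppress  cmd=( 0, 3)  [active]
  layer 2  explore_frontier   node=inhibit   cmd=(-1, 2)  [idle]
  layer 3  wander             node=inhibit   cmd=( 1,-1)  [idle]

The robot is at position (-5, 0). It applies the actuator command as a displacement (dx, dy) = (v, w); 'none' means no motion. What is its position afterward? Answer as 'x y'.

-5 3

[0] dock on; wire := (2, -3)
[1] align_heading on (suppress); wire := (0, 3)
[2] explore_frontier off; pass (0, 3)
[3] wander off; pass (0, 3)
output (0, 3)
position: (-5, 0) + (0, 3) = (-5, 3)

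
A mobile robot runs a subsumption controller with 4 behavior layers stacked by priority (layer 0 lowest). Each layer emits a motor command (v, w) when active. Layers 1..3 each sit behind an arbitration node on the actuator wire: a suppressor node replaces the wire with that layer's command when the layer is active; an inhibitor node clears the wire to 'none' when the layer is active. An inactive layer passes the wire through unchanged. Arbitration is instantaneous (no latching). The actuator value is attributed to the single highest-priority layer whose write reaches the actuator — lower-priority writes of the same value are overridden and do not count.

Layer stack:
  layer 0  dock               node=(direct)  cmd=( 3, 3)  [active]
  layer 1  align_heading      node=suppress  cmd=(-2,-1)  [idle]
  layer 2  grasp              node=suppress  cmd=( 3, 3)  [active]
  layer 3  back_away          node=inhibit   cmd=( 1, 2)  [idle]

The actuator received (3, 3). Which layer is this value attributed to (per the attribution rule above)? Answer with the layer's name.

grasp

L0 dock: active, feeds wire = (3, 3)
L1 align_heading: idle → wire stays (3, 3)
L2 grasp: active, suppressor → wire = (3, 3)
L3 back_away: idle → wire stays (3, 3)
actuator = (3, 3)
last writer: layer 2 = grasp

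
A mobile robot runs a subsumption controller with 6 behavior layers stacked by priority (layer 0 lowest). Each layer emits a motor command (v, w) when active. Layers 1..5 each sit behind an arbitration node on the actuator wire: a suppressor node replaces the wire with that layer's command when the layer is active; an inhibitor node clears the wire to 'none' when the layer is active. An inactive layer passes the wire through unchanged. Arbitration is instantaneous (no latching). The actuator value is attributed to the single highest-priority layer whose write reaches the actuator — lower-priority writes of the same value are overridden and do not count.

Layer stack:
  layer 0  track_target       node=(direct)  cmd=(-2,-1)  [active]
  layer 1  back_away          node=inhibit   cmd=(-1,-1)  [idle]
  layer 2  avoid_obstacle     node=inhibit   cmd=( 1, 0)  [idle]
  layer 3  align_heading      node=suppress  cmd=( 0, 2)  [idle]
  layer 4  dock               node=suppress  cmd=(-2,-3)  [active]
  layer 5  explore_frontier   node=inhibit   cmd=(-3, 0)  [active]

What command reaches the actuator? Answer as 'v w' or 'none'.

[0] track_target on; wire := (-2, -1)
[1] back_away off; pass (-2, -1)
[2] avoid_obstacle off; pass (-2, -1)
[3] align_heading off; pass (-2, -1)
[4] dock on (suppress); wire := (-2, -3)
[5] explore_frontier on (inhibit); wire := none
output none

none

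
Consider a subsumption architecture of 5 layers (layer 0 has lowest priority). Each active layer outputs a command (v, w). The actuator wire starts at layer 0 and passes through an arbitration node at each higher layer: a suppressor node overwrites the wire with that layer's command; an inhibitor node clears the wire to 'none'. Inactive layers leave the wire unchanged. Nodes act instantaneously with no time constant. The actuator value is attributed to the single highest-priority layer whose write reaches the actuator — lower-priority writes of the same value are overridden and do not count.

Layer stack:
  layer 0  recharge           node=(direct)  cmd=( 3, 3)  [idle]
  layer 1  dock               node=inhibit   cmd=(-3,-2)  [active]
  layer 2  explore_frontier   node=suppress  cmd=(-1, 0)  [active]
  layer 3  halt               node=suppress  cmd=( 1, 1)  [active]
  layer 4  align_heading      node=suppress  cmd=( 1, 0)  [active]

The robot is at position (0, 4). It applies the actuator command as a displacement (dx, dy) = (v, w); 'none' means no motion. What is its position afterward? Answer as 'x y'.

layer 0 (recharge) idle — none
layer 1 (dock) active — inhibits: none
layer 2 (explore_frontier) active — suppresses: (-1, 0)
layer 3 (halt) active — suppresses: (1, 1)
layer 4 (align_heading) active — suppresses: (1, 0)
→ actuator (1, 0)
position: (0, 4) + (1, 0) = (1, 4)

1 4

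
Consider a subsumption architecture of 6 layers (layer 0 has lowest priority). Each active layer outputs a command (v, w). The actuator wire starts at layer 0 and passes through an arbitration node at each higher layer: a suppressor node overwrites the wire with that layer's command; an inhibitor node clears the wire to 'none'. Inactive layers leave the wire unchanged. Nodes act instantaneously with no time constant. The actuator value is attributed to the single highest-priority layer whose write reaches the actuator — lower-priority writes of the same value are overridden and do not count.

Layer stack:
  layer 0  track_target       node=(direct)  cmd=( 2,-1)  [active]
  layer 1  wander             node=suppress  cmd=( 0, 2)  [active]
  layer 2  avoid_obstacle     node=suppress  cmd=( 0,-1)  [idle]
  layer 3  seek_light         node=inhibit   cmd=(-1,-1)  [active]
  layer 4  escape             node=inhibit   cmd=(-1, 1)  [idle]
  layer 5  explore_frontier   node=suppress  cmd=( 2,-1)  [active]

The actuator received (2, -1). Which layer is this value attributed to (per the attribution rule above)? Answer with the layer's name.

explore_frontier

[0] track_target on; wire := (2, -1)
[1] wander on (suppress); wire := (0, 2)
[2] avoid_obstacle off; pass (0, 2)
[3] seek_light on (inhibit); wire := none
[4] escape off; pass none
[5] explore_frontier on (suppress); wire := (2, -1)
output (2, -1)
last writer: layer 5 = explore_frontier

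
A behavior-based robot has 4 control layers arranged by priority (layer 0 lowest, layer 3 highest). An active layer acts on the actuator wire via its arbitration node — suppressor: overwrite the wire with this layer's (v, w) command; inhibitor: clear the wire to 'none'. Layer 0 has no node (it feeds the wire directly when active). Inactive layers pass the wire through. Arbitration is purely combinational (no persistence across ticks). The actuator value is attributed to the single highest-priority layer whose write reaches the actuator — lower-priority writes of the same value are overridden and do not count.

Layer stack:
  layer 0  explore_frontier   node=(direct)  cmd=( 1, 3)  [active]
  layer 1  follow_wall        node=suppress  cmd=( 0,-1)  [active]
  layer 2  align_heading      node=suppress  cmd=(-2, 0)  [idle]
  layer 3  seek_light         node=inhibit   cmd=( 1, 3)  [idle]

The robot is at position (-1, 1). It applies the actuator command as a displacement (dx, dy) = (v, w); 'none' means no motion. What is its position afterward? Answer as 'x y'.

-1 0

[0] explore_frontier on; wire := (1, 3)
[1] follow_wall on (suppress); wire := (0, -1)
[2] align_heading off; pass (0, -1)
[3] seek_light off; pass (0, -1)
output (0, -1)
position: (-1, 1) + (0, -1) = (-1, 0)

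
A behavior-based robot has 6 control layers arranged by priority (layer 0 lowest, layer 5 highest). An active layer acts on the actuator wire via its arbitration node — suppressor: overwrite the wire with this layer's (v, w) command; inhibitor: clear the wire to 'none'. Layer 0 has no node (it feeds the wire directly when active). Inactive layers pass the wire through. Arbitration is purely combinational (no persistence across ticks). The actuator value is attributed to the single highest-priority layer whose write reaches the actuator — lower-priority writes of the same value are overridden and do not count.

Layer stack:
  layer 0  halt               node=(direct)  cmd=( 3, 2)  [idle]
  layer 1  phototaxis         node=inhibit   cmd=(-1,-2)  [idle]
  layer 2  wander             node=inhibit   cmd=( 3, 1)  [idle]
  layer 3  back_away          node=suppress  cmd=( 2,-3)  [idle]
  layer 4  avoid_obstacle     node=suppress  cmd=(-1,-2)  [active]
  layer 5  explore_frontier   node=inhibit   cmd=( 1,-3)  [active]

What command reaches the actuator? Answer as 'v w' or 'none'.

none

L0 halt: idle → wire = none
L1 phototaxis: idle → wire stays none
L2 wander: idle → wire stays none
L3 back_away: idle → wire stays none
L4 avoid_obstacle: active, suppressor → wire = (-1, -2)
L5 explore_frontier: active, inhibitor → wire = none
actuator = none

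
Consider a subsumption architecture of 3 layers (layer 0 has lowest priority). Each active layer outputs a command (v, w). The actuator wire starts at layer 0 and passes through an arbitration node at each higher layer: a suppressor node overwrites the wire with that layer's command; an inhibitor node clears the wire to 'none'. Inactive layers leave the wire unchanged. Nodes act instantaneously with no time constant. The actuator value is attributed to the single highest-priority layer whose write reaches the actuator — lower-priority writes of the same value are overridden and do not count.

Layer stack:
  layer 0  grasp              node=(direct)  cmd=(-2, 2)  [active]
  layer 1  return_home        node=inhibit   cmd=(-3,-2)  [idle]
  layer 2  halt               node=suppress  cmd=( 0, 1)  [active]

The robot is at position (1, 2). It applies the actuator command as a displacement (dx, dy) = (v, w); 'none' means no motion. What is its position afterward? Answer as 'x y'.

1 3

L0 grasp: active, feeds wire = (-2, 2)
L1 return_home: idle → wire stays (-2, 2)
L2 halt: active, suppressor → wire = (0, 1)
actuator = (0, 1)
position: (1, 2) + (0, 1) = (1, 3)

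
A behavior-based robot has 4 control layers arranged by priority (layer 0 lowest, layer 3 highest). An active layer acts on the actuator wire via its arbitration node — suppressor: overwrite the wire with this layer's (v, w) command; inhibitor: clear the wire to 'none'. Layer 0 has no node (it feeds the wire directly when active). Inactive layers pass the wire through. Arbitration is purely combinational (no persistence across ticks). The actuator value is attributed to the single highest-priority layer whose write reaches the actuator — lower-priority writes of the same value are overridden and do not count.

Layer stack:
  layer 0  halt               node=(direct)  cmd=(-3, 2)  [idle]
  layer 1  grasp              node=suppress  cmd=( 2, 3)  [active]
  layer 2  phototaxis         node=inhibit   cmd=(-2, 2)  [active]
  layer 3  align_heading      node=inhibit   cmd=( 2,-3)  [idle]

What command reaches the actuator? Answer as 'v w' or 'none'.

none

layer 0 (halt) idle — none
layer 1 (grasp) active — suppresses: (2, 3)
layer 2 (phototaxis) active — inhibits: none
layer 3 (align_heading) idle — unchanged: none
→ actuator none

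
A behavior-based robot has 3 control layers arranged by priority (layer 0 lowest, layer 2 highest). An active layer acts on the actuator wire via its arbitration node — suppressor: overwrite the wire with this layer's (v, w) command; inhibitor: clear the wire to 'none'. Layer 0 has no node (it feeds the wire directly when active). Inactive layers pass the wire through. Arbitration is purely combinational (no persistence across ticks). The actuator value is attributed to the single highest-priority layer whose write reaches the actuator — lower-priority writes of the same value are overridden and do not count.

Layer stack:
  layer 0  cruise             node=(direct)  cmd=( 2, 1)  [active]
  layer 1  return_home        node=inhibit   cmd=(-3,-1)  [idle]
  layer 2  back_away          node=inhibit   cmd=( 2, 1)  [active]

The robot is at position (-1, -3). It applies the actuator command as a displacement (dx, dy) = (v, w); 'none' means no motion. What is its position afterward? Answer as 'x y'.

[0] cruise on; wire := (2, 1)
[1] return_home off; pass (2, 1)
[2] back_away on (inhibit); wire := none
output none
position: (-1, -3) + none = (-1, -3)

-1 -3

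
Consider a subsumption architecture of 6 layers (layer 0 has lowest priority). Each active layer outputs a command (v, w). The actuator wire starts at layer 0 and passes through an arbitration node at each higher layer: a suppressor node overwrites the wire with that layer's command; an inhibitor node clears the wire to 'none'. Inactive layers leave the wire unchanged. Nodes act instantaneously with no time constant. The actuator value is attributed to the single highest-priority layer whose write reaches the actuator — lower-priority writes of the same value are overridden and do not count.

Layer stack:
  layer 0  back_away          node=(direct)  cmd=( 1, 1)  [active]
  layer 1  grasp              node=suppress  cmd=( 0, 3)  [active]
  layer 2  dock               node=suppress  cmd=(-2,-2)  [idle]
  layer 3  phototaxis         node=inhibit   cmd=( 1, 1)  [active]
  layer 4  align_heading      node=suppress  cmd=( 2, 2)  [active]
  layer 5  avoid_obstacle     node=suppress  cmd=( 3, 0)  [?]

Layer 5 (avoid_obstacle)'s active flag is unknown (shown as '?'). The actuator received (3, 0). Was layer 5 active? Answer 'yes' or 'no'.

If layer 5 is active=yes:
  actuator would be (3, 0)
If layer 5 is active=no:
  actuator would be (2, 2)
Observed (3, 0), so layer 5 was active.

yes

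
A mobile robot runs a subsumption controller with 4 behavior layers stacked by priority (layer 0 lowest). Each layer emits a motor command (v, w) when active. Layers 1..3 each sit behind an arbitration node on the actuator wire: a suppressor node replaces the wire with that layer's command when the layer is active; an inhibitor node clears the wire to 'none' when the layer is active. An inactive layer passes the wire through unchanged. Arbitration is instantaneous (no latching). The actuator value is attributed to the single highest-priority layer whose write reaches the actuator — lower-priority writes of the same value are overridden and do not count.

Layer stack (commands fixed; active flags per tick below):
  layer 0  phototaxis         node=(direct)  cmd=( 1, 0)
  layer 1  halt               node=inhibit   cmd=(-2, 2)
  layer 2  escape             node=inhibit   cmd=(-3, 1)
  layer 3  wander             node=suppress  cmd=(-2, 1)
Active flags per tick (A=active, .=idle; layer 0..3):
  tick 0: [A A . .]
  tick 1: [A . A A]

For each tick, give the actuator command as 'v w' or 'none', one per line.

tick 0:
  L0 phototaxis: active, feeds wire = (1, 0)
  L1 halt: active, inhibitor → wire = none
  L2 escape: idle → wire stays none
  L3 wander: idle → wire stays none
  actuator = none
tick 1:
  L0 phototaxis: active, feeds wire = (1, 0)
  L1 halt: idle → wire stays (1, 0)
  L2 escape: active, inhibitor → wire = none
  L3 wander: active, suppressor → wire = (-2, 1)
  actuator = (-2, 1)

none
-2 1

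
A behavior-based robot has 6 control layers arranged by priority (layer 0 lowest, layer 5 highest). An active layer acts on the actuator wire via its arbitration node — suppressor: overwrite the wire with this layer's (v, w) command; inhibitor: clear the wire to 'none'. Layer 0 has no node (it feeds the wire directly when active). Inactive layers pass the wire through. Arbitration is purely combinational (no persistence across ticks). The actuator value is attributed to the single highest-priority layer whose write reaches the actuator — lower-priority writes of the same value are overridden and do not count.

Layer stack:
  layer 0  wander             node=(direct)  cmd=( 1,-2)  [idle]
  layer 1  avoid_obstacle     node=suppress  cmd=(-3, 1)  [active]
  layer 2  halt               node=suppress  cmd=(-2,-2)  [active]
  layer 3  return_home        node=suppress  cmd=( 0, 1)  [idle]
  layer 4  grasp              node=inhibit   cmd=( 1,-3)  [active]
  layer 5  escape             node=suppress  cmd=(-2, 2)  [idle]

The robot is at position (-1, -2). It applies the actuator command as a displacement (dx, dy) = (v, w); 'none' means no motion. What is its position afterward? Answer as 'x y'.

layer 0 (wander) idle — none
layer 1 (avoid_obstacle) active — suppresses: (-3, 1)
layer 2 (halt) active — suppresses: (-2, -2)
layer 3 (return_home) idle — unchanged: (-2, -2)
layer 4 (grasp) active — inhibits: none
layer 5 (escape) idle — unchanged: none
→ actuator none
position: (-1, -2) + none = (-1, -2)

-1 -2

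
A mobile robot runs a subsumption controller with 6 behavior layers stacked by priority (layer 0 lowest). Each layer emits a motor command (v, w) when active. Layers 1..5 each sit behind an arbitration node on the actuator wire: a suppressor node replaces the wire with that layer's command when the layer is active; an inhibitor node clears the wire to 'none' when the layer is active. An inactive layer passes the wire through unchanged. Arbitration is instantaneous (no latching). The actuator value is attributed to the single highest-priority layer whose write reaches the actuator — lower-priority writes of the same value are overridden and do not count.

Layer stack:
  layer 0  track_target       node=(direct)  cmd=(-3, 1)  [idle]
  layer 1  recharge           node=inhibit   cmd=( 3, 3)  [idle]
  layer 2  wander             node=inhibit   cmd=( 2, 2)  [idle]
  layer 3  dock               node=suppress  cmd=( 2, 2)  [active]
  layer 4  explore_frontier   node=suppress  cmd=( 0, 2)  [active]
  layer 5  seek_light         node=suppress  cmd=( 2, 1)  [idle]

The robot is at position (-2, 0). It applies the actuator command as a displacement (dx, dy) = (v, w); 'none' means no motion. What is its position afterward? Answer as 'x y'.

-2 2

layer 0 (track_target) idle — none
layer 1 (recharge) idle — unchanged: none
layer 2 (wander) idle — unchanged: none
layer 3 (dock) active — suppresses: (2, 2)
layer 4 (explore_frontier) active — suppresses: (0, 2)
layer 5 (seek_light) idle — unchanged: (0, 2)
→ actuator (0, 2)
position: (-2, 0) + (0, 2) = (-2, 2)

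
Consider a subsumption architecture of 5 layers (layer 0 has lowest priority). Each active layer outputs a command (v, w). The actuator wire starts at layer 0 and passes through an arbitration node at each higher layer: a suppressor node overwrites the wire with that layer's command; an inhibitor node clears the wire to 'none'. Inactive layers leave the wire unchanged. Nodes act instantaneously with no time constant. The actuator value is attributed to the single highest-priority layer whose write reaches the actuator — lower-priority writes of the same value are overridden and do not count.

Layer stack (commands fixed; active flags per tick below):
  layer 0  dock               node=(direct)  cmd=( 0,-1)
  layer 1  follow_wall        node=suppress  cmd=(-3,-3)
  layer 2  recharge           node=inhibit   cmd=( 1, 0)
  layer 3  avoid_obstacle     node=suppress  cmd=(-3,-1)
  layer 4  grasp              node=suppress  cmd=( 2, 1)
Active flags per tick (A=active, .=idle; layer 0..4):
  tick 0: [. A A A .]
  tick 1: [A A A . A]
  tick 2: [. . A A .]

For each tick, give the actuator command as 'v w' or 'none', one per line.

tick 0:
  [0] dock off; wire := none
  [1] follow_wall on (suppress); wire := (-3, -3)
  [2] recharge on (inhibit); wire := none
  [3] avoid_obstacle on (suppress); wire := (-3, -1)
  [4] grasp off; pass (-3, -1)
  output (-3, -1)
tick 1:
  [0] dock on; wire := (0, -1)
  [1] follow_wall on (suppress); wire := (-3, -3)
  [2] recharge on (inhibit); wire := none
  [3] avoid_obstacle off; pass none
  [4] grasp on (suppress); wire := (2, 1)
  output (2, 1)
tick 2:
  [0] dock off; wire := none
  [1] follow_wall off; pass none
  [2] recharge on (inhibit); wire := none
  [3] avoid_obstacle on (suppress); wire := (-3, -1)
  [4] grasp off; pass (-3, -1)
  output (-3, -1)

-3 -1
2 1
-3 -1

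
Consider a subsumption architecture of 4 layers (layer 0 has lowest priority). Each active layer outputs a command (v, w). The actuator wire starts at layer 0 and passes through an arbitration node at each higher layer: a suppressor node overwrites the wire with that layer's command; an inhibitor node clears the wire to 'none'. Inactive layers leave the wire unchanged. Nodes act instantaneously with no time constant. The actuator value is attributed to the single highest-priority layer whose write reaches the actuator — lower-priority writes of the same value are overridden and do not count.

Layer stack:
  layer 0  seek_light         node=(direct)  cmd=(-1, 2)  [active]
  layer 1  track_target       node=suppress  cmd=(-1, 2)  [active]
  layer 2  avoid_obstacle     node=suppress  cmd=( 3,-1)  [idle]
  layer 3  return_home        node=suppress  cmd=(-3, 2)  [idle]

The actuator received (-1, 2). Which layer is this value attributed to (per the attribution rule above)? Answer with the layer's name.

[0] seek_light on; wire := (-1, 2)
[1] track_target on (suppress); wire := (-1, 2)
[2] avoid_obstacle off; pass (-1, 2)
[3] return_home off; pass (-1, 2)
output (-1, 2)
last writer: layer 1 = track_target

track_target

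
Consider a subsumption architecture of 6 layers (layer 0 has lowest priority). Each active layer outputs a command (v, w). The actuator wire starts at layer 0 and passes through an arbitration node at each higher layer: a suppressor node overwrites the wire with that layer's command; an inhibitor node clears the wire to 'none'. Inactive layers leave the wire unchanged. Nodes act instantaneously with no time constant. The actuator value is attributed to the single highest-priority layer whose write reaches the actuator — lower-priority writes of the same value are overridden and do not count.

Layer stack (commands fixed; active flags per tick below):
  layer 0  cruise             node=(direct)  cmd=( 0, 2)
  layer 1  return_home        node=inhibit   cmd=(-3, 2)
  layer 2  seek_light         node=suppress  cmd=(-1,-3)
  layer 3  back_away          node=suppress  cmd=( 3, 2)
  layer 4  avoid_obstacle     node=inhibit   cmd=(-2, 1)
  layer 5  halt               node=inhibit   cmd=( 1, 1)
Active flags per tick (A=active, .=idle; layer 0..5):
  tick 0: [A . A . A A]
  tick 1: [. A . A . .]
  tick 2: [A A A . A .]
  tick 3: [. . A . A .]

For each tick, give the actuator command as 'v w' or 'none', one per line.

none
3 2
none
none

tick 0:
  [0] cruise on; wire := (0, 2)
  [1] return_home off; pass (0, 2)
  [2] seek_light on (suppress); wire := (-1, -3)
  [3] back_away off; pass (-1, -3)
  [4] avoid_obstacle on (inhibit); wire := none
  [5] halt on (inhibit); wire := none
  output none
tick 1:
  [0] cruise off; wire := none
  [1] return_home on (inhibit); wire := none
  [2] seek_light off; pass none
  [3] back_away on (suppress); wire := (3, 2)
  [4] avoid_obstacle off; pass (3, 2)
  [5] halt off; pass (3, 2)
  output (3, 2)
tick 2:
  [0] cruise on; wire := (0, 2)
  [1] return_home on (inhibit); wire := none
  [2] seek_light on (suppress); wire := (-1, -3)
  [3] back_away off; pass (-1, -3)
  [4] avoid_obstacle on (inhibit); wire := none
  [5] halt off; pass none
  output none
tick 3:
  [0] cruise off; wire := none
  [1] return_home off; pass none
  [2] seek_light on (suppress); wire := (-1, -3)
  [3] back_away off; pass (-1, -3)
  [4] avoid_obstacle on (inhibit); wire := none
  [5] halt off; pass none
  output none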